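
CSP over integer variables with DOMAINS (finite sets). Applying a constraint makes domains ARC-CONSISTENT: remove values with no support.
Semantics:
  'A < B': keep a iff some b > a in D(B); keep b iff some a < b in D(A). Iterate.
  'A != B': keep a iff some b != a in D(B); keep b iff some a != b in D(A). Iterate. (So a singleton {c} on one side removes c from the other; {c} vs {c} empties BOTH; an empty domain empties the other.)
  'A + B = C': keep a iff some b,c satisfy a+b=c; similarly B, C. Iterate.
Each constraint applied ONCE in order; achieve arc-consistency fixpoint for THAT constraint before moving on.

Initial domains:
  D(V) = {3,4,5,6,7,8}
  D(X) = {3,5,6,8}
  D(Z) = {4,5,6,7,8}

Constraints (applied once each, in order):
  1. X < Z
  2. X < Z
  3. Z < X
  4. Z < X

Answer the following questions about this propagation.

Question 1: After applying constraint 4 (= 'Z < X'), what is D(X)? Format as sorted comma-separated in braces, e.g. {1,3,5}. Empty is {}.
Answer: {5,6}

Derivation:
Constraint 1 (X < Z) on D(X)={3,5,6,8} D(Z)={4,5,6,7,8}: X {3,5,6,8}->{3,5,6}
Constraint 2 (X < Z) on D(X)={3,5,6} D(Z)={4,5,6,7,8}: no change
Constraint 3 (Z < X) on D(Z)={4,5,6,7,8} D(X)={3,5,6}: Z {4,5,6,7,8}->{4,5}; X {3,5,6}->{5,6}
Constraint 4 (Z < X) on D(Z)={4,5} D(X)={5,6}: no change
So after constraint 4: D(X) = {5,6}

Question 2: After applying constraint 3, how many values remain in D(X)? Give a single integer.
Constraint 1 (X < Z) on D(X)={3,5,6,8} D(Z)={4,5,6,7,8}: X {3,5,6,8}->{3,5,6}
Constraint 2 (X < Z) on D(X)={3,5,6} D(Z)={4,5,6,7,8}: no change
Constraint 3 (Z < X) on D(Z)={4,5,6,7,8} D(X)={3,5,6}: Z {4,5,6,7,8}->{4,5}; X {3,5,6}->{5,6}
So after constraint 3: D(X)={5,6}, size = 2

Answer: 2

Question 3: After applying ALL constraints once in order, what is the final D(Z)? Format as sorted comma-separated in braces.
Answer: {4,5}

Derivation:
Constraint 1 (X < Z) on D(X)={3,5,6,8} D(Z)={4,5,6,7,8}: X {3,5,6,8}->{3,5,6}
Constraint 2 (X < Z) on D(X)={3,5,6} D(Z)={4,5,6,7,8}: no change
Constraint 3 (Z < X) on D(Z)={4,5,6,7,8} D(X)={3,5,6}: Z {4,5,6,7,8}->{4,5}; X {3,5,6}->{5,6}
Constraint 4 (Z < X) on D(Z)={4,5} D(X)={5,6}: no change
So after all 4 constraints: D(Z) = {4,5}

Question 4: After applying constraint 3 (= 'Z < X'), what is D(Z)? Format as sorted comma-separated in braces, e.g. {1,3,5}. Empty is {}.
Answer: {4,5}

Derivation:
Constraint 1 (X < Z) on D(X)={3,5,6,8} D(Z)={4,5,6,7,8}: X {3,5,6,8}->{3,5,6}
Constraint 2 (X < Z) on D(X)={3,5,6} D(Z)={4,5,6,7,8}: no change
Constraint 3 (Z < X) on D(Z)={4,5,6,7,8} D(X)={3,5,6}: Z {4,5,6,7,8}->{4,5}; X {3,5,6}->{5,6}
So after constraint 3: D(Z) = {4,5}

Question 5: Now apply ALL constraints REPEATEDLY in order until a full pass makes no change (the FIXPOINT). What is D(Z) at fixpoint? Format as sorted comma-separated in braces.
pass 0 (initial): D(Z)={4,5,6,7,8}
pass 1: X {3,5,6,8}->{5,6}; Z {4,5,6,7,8}->{4,5}
pass 2: X {5,6}->{}; Z {4,5}->{}
pass 3: no change
Fixpoint after 3 passes: D(Z) = {}

Answer: {}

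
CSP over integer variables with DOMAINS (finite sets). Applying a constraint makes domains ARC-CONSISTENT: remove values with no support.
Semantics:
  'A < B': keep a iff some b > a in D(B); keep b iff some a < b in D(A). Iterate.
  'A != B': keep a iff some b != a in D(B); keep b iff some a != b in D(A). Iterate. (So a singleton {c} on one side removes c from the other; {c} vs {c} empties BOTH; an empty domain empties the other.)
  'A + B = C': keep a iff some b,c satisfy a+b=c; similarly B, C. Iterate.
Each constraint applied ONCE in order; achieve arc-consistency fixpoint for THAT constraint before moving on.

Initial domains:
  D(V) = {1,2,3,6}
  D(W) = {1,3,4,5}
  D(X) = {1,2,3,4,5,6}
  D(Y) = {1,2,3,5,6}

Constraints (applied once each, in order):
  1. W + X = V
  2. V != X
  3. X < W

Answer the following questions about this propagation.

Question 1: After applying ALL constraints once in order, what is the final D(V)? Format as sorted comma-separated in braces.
Constraint 1 (W + X = V) on D(W)={1,3,4,5} D(X)={1,2,3,4,5,6} D(V)={1,2,3,6}: X {1,2,3,4,5,6}->{1,2,3,5}; V {1,2,3,6}->{2,3,6}
Constraint 2 (V != X) on D(V)={2,3,6} D(X)={1,2,3,5}: no change
Constraint 3 (X < W) on D(X)={1,2,3,5} D(W)={1,3,4,5}: X {1,2,3,5}->{1,2,3}; W {1,3,4,5}->{3,4,5}
So after all 3 constraints: D(V) = {2,3,6}

Answer: {2,3,6}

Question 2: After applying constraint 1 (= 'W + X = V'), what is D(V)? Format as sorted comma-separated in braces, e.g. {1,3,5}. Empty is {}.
Answer: {2,3,6}

Derivation:
Constraint 1 (W + X = V) on D(W)={1,3,4,5} D(X)={1,2,3,4,5,6} D(V)={1,2,3,6}: X {1,2,3,4,5,6}->{1,2,3,5}; V {1,2,3,6}->{2,3,6}
So after constraint 1: D(V) = {2,3,6}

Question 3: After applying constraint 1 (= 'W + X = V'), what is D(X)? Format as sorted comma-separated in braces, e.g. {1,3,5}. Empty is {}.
Constraint 1 (W + X = V) on D(W)={1,3,4,5} D(X)={1,2,3,4,5,6} D(V)={1,2,3,6}: X {1,2,3,4,5,6}->{1,2,3,5}; V {1,2,3,6}->{2,3,6}
So after constraint 1: D(X) = {1,2,3,5}

Answer: {1,2,3,5}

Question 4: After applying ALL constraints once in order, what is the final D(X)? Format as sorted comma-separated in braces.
Constraint 1 (W + X = V) on D(W)={1,3,4,5} D(X)={1,2,3,4,5,6} D(V)={1,2,3,6}: X {1,2,3,4,5,6}->{1,2,3,5}; V {1,2,3,6}->{2,3,6}
Constraint 2 (V != X) on D(V)={2,3,6} D(X)={1,2,3,5}: no change
Constraint 3 (X < W) on D(X)={1,2,3,5} D(W)={1,3,4,5}: X {1,2,3,5}->{1,2,3}; W {1,3,4,5}->{3,4,5}
So after all 3 constraints: D(X) = {1,2,3}

Answer: {1,2,3}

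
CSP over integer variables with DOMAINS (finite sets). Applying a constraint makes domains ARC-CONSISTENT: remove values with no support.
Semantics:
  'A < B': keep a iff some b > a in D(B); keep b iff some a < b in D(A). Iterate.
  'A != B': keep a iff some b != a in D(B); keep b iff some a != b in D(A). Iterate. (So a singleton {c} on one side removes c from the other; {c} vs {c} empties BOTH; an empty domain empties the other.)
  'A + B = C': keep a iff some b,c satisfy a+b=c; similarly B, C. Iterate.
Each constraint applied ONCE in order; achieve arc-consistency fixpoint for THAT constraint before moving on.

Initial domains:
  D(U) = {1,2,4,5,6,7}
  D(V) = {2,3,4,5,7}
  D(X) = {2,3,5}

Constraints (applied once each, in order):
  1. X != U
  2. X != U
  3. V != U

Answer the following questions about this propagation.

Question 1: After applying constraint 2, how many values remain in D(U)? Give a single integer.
Answer: 6

Derivation:
Constraint 1 (X != U) on D(X)={2,3,5} D(U)={1,2,4,5,6,7}: no change
Constraint 2 (X != U) on D(X)={2,3,5} D(U)={1,2,4,5,6,7}: no change
So after constraint 2: D(U)={1,2,4,5,6,7}, size = 6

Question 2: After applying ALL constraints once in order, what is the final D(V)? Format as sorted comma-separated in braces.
Answer: {2,3,4,5,7}

Derivation:
Constraint 1 (X != U) on D(X)={2,3,5} D(U)={1,2,4,5,6,7}: no change
Constraint 2 (X != U) on D(X)={2,3,5} D(U)={1,2,4,5,6,7}: no change
Constraint 3 (V != U) on D(V)={2,3,4,5,7} D(U)={1,2,4,5,6,7}: no change
So after all 3 constraints: D(V) = {2,3,4,5,7}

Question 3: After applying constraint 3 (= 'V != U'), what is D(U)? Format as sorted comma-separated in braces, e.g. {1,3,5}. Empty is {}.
Constraint 1 (X != U) on D(X)={2,3,5} D(U)={1,2,4,5,6,7}: no change
Constraint 2 (X != U) on D(X)={2,3,5} D(U)={1,2,4,5,6,7}: no change
Constraint 3 (V != U) on D(V)={2,3,4,5,7} D(U)={1,2,4,5,6,7}: no change
So after constraint 3: D(U) = {1,2,4,5,6,7}

Answer: {1,2,4,5,6,7}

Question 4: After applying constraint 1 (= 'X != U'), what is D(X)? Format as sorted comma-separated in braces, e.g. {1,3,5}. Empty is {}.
Constraint 1 (X != U) on D(X)={2,3,5} D(U)={1,2,4,5,6,7}: no change
So after constraint 1: D(X) = {2,3,5}

Answer: {2,3,5}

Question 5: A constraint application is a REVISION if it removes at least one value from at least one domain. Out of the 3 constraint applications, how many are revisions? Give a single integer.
Answer: 0

Derivation:
Constraint 1 (X != U) on D(X)={2,3,5} D(U)={1,2,4,5,6,7}: no change => not a revision
Constraint 2 (X != U) on D(X)={2,3,5} D(U)={1,2,4,5,6,7}: no change => not a revision
Constraint 3 (V != U) on D(V)={2,3,4,5,7} D(U)={1,2,4,5,6,7}: no change => not a revision
Total revisions = 0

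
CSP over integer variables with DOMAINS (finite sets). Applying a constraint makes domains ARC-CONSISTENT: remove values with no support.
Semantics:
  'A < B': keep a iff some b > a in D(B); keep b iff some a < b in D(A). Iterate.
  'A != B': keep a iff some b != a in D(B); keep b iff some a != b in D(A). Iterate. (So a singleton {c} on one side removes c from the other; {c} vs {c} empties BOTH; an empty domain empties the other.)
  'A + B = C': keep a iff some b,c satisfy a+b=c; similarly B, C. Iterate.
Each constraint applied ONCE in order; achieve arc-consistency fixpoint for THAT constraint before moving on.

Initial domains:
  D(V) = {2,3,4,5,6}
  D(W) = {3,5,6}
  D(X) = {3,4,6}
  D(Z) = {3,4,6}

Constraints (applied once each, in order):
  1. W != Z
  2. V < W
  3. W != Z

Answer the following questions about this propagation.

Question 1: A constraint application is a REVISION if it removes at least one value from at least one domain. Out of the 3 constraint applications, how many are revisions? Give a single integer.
Constraint 1 (W != Z) on D(W)={3,5,6} D(Z)={3,4,6}: no change => not a revision
Constraint 2 (V < W) on D(V)={2,3,4,5,6} D(W)={3,5,6}: V {2,3,4,5,6}->{2,3,4,5} => REVISION
Constraint 3 (W != Z) on D(W)={3,5,6} D(Z)={3,4,6}: no change => not a revision
Total revisions = 1

Answer: 1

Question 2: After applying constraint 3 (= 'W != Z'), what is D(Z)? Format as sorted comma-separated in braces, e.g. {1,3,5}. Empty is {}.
Constraint 1 (W != Z) on D(W)={3,5,6} D(Z)={3,4,6}: no change
Constraint 2 (V < W) on D(V)={2,3,4,5,6} D(W)={3,5,6}: V {2,3,4,5,6}->{2,3,4,5}
Constraint 3 (W != Z) on D(W)={3,5,6} D(Z)={3,4,6}: no change
So after constraint 3: D(Z) = {3,4,6}

Answer: {3,4,6}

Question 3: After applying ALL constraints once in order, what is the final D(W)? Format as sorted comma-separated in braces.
Answer: {3,5,6}

Derivation:
Constraint 1 (W != Z) on D(W)={3,5,6} D(Z)={3,4,6}: no change
Constraint 2 (V < W) on D(V)={2,3,4,5,6} D(W)={3,5,6}: V {2,3,4,5,6}->{2,3,4,5}
Constraint 3 (W != Z) on D(W)={3,5,6} D(Z)={3,4,6}: no change
So after all 3 constraints: D(W) = {3,5,6}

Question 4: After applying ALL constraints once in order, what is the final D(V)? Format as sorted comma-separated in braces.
Answer: {2,3,4,5}

Derivation:
Constraint 1 (W != Z) on D(W)={3,5,6} D(Z)={3,4,6}: no change
Constraint 2 (V < W) on D(V)={2,3,4,5,6} D(W)={3,5,6}: V {2,3,4,5,6}->{2,3,4,5}
Constraint 3 (W != Z) on D(W)={3,5,6} D(Z)={3,4,6}: no change
So after all 3 constraints: D(V) = {2,3,4,5}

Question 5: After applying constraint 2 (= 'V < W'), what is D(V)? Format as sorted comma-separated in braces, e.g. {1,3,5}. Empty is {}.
Constraint 1 (W != Z) on D(W)={3,5,6} D(Z)={3,4,6}: no change
Constraint 2 (V < W) on D(V)={2,3,4,5,6} D(W)={3,5,6}: V {2,3,4,5,6}->{2,3,4,5}
So after constraint 2: D(V) = {2,3,4,5}

Answer: {2,3,4,5}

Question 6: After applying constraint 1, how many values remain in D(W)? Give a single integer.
Answer: 3

Derivation:
Constraint 1 (W != Z) on D(W)={3,5,6} D(Z)={3,4,6}: no change
So after constraint 1: D(W)={3,5,6}, size = 3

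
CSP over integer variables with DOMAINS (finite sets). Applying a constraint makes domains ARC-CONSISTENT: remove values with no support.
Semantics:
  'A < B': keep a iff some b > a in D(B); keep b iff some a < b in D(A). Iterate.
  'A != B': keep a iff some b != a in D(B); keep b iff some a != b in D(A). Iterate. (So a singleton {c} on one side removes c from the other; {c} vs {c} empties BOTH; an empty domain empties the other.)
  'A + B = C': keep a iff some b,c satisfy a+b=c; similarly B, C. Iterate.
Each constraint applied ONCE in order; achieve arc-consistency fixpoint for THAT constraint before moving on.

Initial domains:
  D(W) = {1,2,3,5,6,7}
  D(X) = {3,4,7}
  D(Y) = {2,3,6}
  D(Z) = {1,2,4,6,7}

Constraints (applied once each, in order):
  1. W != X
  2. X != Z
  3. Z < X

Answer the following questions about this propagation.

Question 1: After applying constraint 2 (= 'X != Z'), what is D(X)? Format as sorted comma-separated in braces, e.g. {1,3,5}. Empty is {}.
Constraint 1 (W != X) on D(W)={1,2,3,5,6,7} D(X)={3,4,7}: no change
Constraint 2 (X != Z) on D(X)={3,4,7} D(Z)={1,2,4,6,7}: no change
So after constraint 2: D(X) = {3,4,7}

Answer: {3,4,7}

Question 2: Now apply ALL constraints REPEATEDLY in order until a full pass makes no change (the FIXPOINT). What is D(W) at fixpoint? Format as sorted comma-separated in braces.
Answer: {1,2,3,5,6,7}

Derivation:
pass 0 (initial): D(W)={1,2,3,5,6,7}
pass 1: Z {1,2,4,6,7}->{1,2,4,6}
pass 2: no change
Fixpoint after 2 passes: D(W) = {1,2,3,5,6,7}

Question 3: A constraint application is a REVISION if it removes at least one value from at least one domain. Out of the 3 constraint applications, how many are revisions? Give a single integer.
Answer: 1

Derivation:
Constraint 1 (W != X) on D(W)={1,2,3,5,6,7} D(X)={3,4,7}: no change => not a revision
Constraint 2 (X != Z) on D(X)={3,4,7} D(Z)={1,2,4,6,7}: no change => not a revision
Constraint 3 (Z < X) on D(Z)={1,2,4,6,7} D(X)={3,4,7}: Z {1,2,4,6,7}->{1,2,4,6} => REVISION
Total revisions = 1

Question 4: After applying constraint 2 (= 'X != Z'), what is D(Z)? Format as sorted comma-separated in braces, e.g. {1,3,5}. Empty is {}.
Constraint 1 (W != X) on D(W)={1,2,3,5,6,7} D(X)={3,4,7}: no change
Constraint 2 (X != Z) on D(X)={3,4,7} D(Z)={1,2,4,6,7}: no change
So after constraint 2: D(Z) = {1,2,4,6,7}

Answer: {1,2,4,6,7}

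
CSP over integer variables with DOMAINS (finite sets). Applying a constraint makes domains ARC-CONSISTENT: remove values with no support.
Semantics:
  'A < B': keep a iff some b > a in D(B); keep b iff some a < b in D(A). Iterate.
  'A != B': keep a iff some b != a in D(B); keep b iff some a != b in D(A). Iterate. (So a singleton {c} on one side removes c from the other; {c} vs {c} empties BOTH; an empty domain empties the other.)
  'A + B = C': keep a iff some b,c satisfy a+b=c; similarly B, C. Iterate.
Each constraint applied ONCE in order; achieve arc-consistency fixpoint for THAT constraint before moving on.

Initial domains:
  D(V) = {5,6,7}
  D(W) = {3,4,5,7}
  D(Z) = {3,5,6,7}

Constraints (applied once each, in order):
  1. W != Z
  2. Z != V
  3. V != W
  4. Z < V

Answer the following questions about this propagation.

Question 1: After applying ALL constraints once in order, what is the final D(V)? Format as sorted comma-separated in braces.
Answer: {5,6,7}

Derivation:
Constraint 1 (W != Z) on D(W)={3,4,5,7} D(Z)={3,5,6,7}: no change
Constraint 2 (Z != V) on D(Z)={3,5,6,7} D(V)={5,6,7}: no change
Constraint 3 (V != W) on D(V)={5,6,7} D(W)={3,4,5,7}: no change
Constraint 4 (Z < V) on D(Z)={3,5,6,7} D(V)={5,6,7}: Z {3,5,6,7}->{3,5,6}
So after all 4 constraints: D(V) = {5,6,7}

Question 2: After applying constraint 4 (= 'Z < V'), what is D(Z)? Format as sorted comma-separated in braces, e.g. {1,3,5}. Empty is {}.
Answer: {3,5,6}

Derivation:
Constraint 1 (W != Z) on D(W)={3,4,5,7} D(Z)={3,5,6,7}: no change
Constraint 2 (Z != V) on D(Z)={3,5,6,7} D(V)={5,6,7}: no change
Constraint 3 (V != W) on D(V)={5,6,7} D(W)={3,4,5,7}: no change
Constraint 4 (Z < V) on D(Z)={3,5,6,7} D(V)={5,6,7}: Z {3,5,6,7}->{3,5,6}
So after constraint 4: D(Z) = {3,5,6}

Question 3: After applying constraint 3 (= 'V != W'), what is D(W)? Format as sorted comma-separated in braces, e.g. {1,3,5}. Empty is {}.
Answer: {3,4,5,7}

Derivation:
Constraint 1 (W != Z) on D(W)={3,4,5,7} D(Z)={3,5,6,7}: no change
Constraint 2 (Z != V) on D(Z)={3,5,6,7} D(V)={5,6,7}: no change
Constraint 3 (V != W) on D(V)={5,6,7} D(W)={3,4,5,7}: no change
So after constraint 3: D(W) = {3,4,5,7}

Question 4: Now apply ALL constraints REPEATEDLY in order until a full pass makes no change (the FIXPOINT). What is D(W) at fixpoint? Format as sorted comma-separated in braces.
Answer: {3,4,5,7}

Derivation:
pass 0 (initial): D(W)={3,4,5,7}
pass 1: Z {3,5,6,7}->{3,5,6}
pass 2: no change
Fixpoint after 2 passes: D(W) = {3,4,5,7}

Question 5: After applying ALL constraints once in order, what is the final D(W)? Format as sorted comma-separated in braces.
Constraint 1 (W != Z) on D(W)={3,4,5,7} D(Z)={3,5,6,7}: no change
Constraint 2 (Z != V) on D(Z)={3,5,6,7} D(V)={5,6,7}: no change
Constraint 3 (V != W) on D(V)={5,6,7} D(W)={3,4,5,7}: no change
Constraint 4 (Z < V) on D(Z)={3,5,6,7} D(V)={5,6,7}: Z {3,5,6,7}->{3,5,6}
So after all 4 constraints: D(W) = {3,4,5,7}

Answer: {3,4,5,7}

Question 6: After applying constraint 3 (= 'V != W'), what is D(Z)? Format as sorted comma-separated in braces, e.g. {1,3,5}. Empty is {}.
Answer: {3,5,6,7}

Derivation:
Constraint 1 (W != Z) on D(W)={3,4,5,7} D(Z)={3,5,6,7}: no change
Constraint 2 (Z != V) on D(Z)={3,5,6,7} D(V)={5,6,7}: no change
Constraint 3 (V != W) on D(V)={5,6,7} D(W)={3,4,5,7}: no change
So after constraint 3: D(Z) = {3,5,6,7}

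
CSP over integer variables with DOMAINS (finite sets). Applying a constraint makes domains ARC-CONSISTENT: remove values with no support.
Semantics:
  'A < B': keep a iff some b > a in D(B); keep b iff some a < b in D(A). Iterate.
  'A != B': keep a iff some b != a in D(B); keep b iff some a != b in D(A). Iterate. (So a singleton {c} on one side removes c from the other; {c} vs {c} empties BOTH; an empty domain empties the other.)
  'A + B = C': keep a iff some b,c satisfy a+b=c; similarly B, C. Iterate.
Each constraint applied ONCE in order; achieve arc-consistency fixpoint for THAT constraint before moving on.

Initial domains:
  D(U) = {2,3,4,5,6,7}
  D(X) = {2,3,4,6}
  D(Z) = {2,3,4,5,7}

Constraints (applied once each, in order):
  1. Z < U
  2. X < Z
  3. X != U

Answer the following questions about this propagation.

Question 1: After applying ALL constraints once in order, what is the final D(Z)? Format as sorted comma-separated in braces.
Constraint 1 (Z < U) on D(Z)={2,3,4,5,7} D(U)={2,3,4,5,6,7}: Z {2,3,4,5,7}->{2,3,4,5}; U {2,3,4,5,6,7}->{3,4,5,6,7}
Constraint 2 (X < Z) on D(X)={2,3,4,6} D(Z)={2,3,4,5}: X {2,3,4,6}->{2,3,4}; Z {2,3,4,5}->{3,4,5}
Constraint 3 (X != U) on D(X)={2,3,4} D(U)={3,4,5,6,7}: no change
So after all 3 constraints: D(Z) = {3,4,5}

Answer: {3,4,5}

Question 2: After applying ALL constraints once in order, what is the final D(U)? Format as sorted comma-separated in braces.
Constraint 1 (Z < U) on D(Z)={2,3,4,5,7} D(U)={2,3,4,5,6,7}: Z {2,3,4,5,7}->{2,3,4,5}; U {2,3,4,5,6,7}->{3,4,5,6,7}
Constraint 2 (X < Z) on D(X)={2,3,4,6} D(Z)={2,3,4,5}: X {2,3,4,6}->{2,3,4}; Z {2,3,4,5}->{3,4,5}
Constraint 3 (X != U) on D(X)={2,3,4} D(U)={3,4,5,6,7}: no change
So after all 3 constraints: D(U) = {3,4,5,6,7}

Answer: {3,4,5,6,7}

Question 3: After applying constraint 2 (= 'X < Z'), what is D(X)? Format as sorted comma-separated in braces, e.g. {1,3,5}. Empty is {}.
Constraint 1 (Z < U) on D(Z)={2,3,4,5,7} D(U)={2,3,4,5,6,7}: Z {2,3,4,5,7}->{2,3,4,5}; U {2,3,4,5,6,7}->{3,4,5,6,7}
Constraint 2 (X < Z) on D(X)={2,3,4,6} D(Z)={2,3,4,5}: X {2,3,4,6}->{2,3,4}; Z {2,3,4,5}->{3,4,5}
So after constraint 2: D(X) = {2,3,4}

Answer: {2,3,4}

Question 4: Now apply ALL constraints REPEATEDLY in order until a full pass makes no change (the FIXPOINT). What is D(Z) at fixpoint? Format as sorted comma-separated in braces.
pass 0 (initial): D(Z)={2,3,4,5,7}
pass 1: U {2,3,4,5,6,7}->{3,4,5,6,7}; X {2,3,4,6}->{2,3,4}; Z {2,3,4,5,7}->{3,4,5}
pass 2: U {3,4,5,6,7}->{4,5,6,7}
pass 3: no change
Fixpoint after 3 passes: D(Z) = {3,4,5}

Answer: {3,4,5}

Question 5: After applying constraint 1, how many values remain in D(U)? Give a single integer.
Constraint 1 (Z < U) on D(Z)={2,3,4,5,7} D(U)={2,3,4,5,6,7}: Z {2,3,4,5,7}->{2,3,4,5}; U {2,3,4,5,6,7}->{3,4,5,6,7}
So after constraint 1: D(U)={3,4,5,6,7}, size = 5

Answer: 5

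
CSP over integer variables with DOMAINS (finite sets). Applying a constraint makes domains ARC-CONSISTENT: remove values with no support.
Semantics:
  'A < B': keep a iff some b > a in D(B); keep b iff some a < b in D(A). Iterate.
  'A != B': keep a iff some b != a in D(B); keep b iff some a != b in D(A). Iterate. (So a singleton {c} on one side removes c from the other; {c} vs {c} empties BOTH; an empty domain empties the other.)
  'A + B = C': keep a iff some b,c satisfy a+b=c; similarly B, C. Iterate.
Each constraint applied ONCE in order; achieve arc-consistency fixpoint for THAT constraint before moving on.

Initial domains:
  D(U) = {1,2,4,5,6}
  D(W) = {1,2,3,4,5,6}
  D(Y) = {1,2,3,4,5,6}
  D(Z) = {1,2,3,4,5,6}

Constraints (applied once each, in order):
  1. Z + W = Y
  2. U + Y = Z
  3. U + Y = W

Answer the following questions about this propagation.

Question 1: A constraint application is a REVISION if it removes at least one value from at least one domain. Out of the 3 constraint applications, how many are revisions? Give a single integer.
Answer: 3

Derivation:
Constraint 1 (Z + W = Y) on D(Z)={1,2,3,4,5,6} D(W)={1,2,3,4,5,6} D(Y)={1,2,3,4,5,6}: Z {1,2,3,4,5,6}->{1,2,3,4,5}; W {1,2,3,4,5,6}->{1,2,3,4,5}; Y {1,2,3,4,5,6}->{2,3,4,5,6} => REVISION
Constraint 2 (U + Y = Z) on D(U)={1,2,4,5,6} D(Y)={2,3,4,5,6} D(Z)={1,2,3,4,5}: U {1,2,4,5,6}->{1,2}; Y {2,3,4,5,6}->{2,3,4}; Z {1,2,3,4,5}->{3,4,5} => REVISION
Constraint 3 (U + Y = W) on D(U)={1,2} D(Y)={2,3,4} D(W)={1,2,3,4,5}: W {1,2,3,4,5}->{3,4,5} => REVISION
Total revisions = 3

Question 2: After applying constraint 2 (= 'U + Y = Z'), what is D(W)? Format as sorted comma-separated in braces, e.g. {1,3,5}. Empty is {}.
Constraint 1 (Z + W = Y) on D(Z)={1,2,3,4,5,6} D(W)={1,2,3,4,5,6} D(Y)={1,2,3,4,5,6}: Z {1,2,3,4,5,6}->{1,2,3,4,5}; W {1,2,3,4,5,6}->{1,2,3,4,5}; Y {1,2,3,4,5,6}->{2,3,4,5,6}
Constraint 2 (U + Y = Z) on D(U)={1,2,4,5,6} D(Y)={2,3,4,5,6} D(Z)={1,2,3,4,5}: U {1,2,4,5,6}->{1,2}; Y {2,3,4,5,6}->{2,3,4}; Z {1,2,3,4,5}->{3,4,5}
So after constraint 2: D(W) = {1,2,3,4,5}

Answer: {1,2,3,4,5}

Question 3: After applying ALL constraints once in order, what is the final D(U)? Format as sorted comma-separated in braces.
Constraint 1 (Z + W = Y) on D(Z)={1,2,3,4,5,6} D(W)={1,2,3,4,5,6} D(Y)={1,2,3,4,5,6}: Z {1,2,3,4,5,6}->{1,2,3,4,5}; W {1,2,3,4,5,6}->{1,2,3,4,5}; Y {1,2,3,4,5,6}->{2,3,4,5,6}
Constraint 2 (U + Y = Z) on D(U)={1,2,4,5,6} D(Y)={2,3,4,5,6} D(Z)={1,2,3,4,5}: U {1,2,4,5,6}->{1,2}; Y {2,3,4,5,6}->{2,3,4}; Z {1,2,3,4,5}->{3,4,5}
Constraint 3 (U + Y = W) on D(U)={1,2} D(Y)={2,3,4} D(W)={1,2,3,4,5}: W {1,2,3,4,5}->{3,4,5}
So after all 3 constraints: D(U) = {1,2}

Answer: {1,2}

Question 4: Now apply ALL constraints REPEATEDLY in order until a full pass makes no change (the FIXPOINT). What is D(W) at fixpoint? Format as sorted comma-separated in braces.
Answer: {}

Derivation:
pass 0 (initial): D(W)={1,2,3,4,5,6}
pass 1: U {1,2,4,5,6}->{1,2}; W {1,2,3,4,5,6}->{3,4,5}; Y {1,2,3,4,5,6}->{2,3,4}; Z {1,2,3,4,5,6}->{3,4,5}
pass 2: U {1,2}->{}; W {3,4,5}->{}; Y {2,3,4}->{}; Z {3,4,5}->{}
pass 3: no change
Fixpoint after 3 passes: D(W) = {}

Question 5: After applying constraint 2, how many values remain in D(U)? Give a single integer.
Constraint 1 (Z + W = Y) on D(Z)={1,2,3,4,5,6} D(W)={1,2,3,4,5,6} D(Y)={1,2,3,4,5,6}: Z {1,2,3,4,5,6}->{1,2,3,4,5}; W {1,2,3,4,5,6}->{1,2,3,4,5}; Y {1,2,3,4,5,6}->{2,3,4,5,6}
Constraint 2 (U + Y = Z) on D(U)={1,2,4,5,6} D(Y)={2,3,4,5,6} D(Z)={1,2,3,4,5}: U {1,2,4,5,6}->{1,2}; Y {2,3,4,5,6}->{2,3,4}; Z {1,2,3,4,5}->{3,4,5}
So after constraint 2: D(U)={1,2}, size = 2

Answer: 2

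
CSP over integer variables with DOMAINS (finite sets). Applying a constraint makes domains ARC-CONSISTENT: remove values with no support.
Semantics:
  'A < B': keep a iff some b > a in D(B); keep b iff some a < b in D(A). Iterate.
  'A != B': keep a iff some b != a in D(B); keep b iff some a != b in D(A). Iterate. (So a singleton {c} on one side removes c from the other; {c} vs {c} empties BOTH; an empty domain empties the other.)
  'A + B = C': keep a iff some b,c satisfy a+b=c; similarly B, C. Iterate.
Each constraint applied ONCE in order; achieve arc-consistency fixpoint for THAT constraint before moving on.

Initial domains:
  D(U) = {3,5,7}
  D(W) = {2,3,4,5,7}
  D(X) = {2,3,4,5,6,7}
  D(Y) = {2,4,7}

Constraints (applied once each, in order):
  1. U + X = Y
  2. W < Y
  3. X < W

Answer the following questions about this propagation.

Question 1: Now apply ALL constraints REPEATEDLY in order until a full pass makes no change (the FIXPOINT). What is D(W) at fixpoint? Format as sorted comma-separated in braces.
Answer: {3,4,5}

Derivation:
pass 0 (initial): D(W)={2,3,4,5,7}
pass 1: U {3,5,7}->{3,5}; W {2,3,4,5,7}->{3,4,5}; X {2,3,4,5,6,7}->{2,4}; Y {2,4,7}->{7}
pass 2: no change
Fixpoint after 2 passes: D(W) = {3,4,5}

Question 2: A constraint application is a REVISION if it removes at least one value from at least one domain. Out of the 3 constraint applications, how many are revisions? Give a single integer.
Answer: 3

Derivation:
Constraint 1 (U + X = Y) on D(U)={3,5,7} D(X)={2,3,4,5,6,7} D(Y)={2,4,7}: U {3,5,7}->{3,5}; X {2,3,4,5,6,7}->{2,4}; Y {2,4,7}->{7} => REVISION
Constraint 2 (W < Y) on D(W)={2,3,4,5,7} D(Y)={7}: W {2,3,4,5,7}->{2,3,4,5} => REVISION
Constraint 3 (X < W) on D(X)={2,4} D(W)={2,3,4,5}: W {2,3,4,5}->{3,4,5} => REVISION
Total revisions = 3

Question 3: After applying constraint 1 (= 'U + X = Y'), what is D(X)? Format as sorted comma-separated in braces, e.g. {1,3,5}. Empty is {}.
Answer: {2,4}

Derivation:
Constraint 1 (U + X = Y) on D(U)={3,5,7} D(X)={2,3,4,5,6,7} D(Y)={2,4,7}: U {3,5,7}->{3,5}; X {2,3,4,5,6,7}->{2,4}; Y {2,4,7}->{7}
So after constraint 1: D(X) = {2,4}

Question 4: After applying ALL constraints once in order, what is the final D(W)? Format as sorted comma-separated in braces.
Constraint 1 (U + X = Y) on D(U)={3,5,7} D(X)={2,3,4,5,6,7} D(Y)={2,4,7}: U {3,5,7}->{3,5}; X {2,3,4,5,6,7}->{2,4}; Y {2,4,7}->{7}
Constraint 2 (W < Y) on D(W)={2,3,4,5,7} D(Y)={7}: W {2,3,4,5,7}->{2,3,4,5}
Constraint 3 (X < W) on D(X)={2,4} D(W)={2,3,4,5}: W {2,3,4,5}->{3,4,5}
So after all 3 constraints: D(W) = {3,4,5}

Answer: {3,4,5}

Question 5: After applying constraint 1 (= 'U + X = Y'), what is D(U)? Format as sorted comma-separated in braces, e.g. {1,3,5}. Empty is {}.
Constraint 1 (U + X = Y) on D(U)={3,5,7} D(X)={2,3,4,5,6,7} D(Y)={2,4,7}: U {3,5,7}->{3,5}; X {2,3,4,5,6,7}->{2,4}; Y {2,4,7}->{7}
So after constraint 1: D(U) = {3,5}

Answer: {3,5}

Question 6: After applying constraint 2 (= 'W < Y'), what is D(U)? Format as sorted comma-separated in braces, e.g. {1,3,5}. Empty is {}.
Constraint 1 (U + X = Y) on D(U)={3,5,7} D(X)={2,3,4,5,6,7} D(Y)={2,4,7}: U {3,5,7}->{3,5}; X {2,3,4,5,6,7}->{2,4}; Y {2,4,7}->{7}
Constraint 2 (W < Y) on D(W)={2,3,4,5,7} D(Y)={7}: W {2,3,4,5,7}->{2,3,4,5}
So after constraint 2: D(U) = {3,5}

Answer: {3,5}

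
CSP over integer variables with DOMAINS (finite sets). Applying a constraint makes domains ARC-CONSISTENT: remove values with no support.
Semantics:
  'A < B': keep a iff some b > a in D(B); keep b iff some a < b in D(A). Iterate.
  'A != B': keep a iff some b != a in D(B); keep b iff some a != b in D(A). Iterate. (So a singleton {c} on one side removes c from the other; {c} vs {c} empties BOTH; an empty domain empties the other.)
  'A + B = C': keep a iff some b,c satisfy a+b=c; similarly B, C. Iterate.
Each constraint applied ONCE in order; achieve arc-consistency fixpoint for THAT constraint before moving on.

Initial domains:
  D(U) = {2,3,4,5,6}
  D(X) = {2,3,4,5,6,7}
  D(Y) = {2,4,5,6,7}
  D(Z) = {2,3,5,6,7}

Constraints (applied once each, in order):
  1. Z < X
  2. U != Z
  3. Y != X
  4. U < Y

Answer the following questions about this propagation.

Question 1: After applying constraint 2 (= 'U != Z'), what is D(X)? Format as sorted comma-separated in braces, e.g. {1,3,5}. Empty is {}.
Answer: {3,4,5,6,7}

Derivation:
Constraint 1 (Z < X) on D(Z)={2,3,5,6,7} D(X)={2,3,4,5,6,7}: Z {2,3,5,6,7}->{2,3,5,6}; X {2,3,4,5,6,7}->{3,4,5,6,7}
Constraint 2 (U != Z) on D(U)={2,3,4,5,6} D(Z)={2,3,5,6}: no change
So after constraint 2: D(X) = {3,4,5,6,7}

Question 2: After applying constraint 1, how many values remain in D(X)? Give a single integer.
Answer: 5

Derivation:
Constraint 1 (Z < X) on D(Z)={2,3,5,6,7} D(X)={2,3,4,5,6,7}: Z {2,3,5,6,7}->{2,3,5,6}; X {2,3,4,5,6,7}->{3,4,5,6,7}
So after constraint 1: D(X)={3,4,5,6,7}, size = 5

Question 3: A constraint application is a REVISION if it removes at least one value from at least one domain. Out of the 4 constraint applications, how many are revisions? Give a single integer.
Constraint 1 (Z < X) on D(Z)={2,3,5,6,7} D(X)={2,3,4,5,6,7}: Z {2,3,5,6,7}->{2,3,5,6}; X {2,3,4,5,6,7}->{3,4,5,6,7} => REVISION
Constraint 2 (U != Z) on D(U)={2,3,4,5,6} D(Z)={2,3,5,6}: no change => not a revision
Constraint 3 (Y != X) on D(Y)={2,4,5,6,7} D(X)={3,4,5,6,7}: no change => not a revision
Constraint 4 (U < Y) on D(U)={2,3,4,5,6} D(Y)={2,4,5,6,7}: Y {2,4,5,6,7}->{4,5,6,7} => REVISION
Total revisions = 2

Answer: 2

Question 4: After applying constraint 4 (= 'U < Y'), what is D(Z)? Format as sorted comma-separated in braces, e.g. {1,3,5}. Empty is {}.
Constraint 1 (Z < X) on D(Z)={2,3,5,6,7} D(X)={2,3,4,5,6,7}: Z {2,3,5,6,7}->{2,3,5,6}; X {2,3,4,5,6,7}->{3,4,5,6,7}
Constraint 2 (U != Z) on D(U)={2,3,4,5,6} D(Z)={2,3,5,6}: no change
Constraint 3 (Y != X) on D(Y)={2,4,5,6,7} D(X)={3,4,5,6,7}: no change
Constraint 4 (U < Y) on D(U)={2,3,4,5,6} D(Y)={2,4,5,6,7}: Y {2,4,5,6,7}->{4,5,6,7}
So after constraint 4: D(Z) = {2,3,5,6}

Answer: {2,3,5,6}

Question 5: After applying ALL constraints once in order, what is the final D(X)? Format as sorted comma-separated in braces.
Answer: {3,4,5,6,7}

Derivation:
Constraint 1 (Z < X) on D(Z)={2,3,5,6,7} D(X)={2,3,4,5,6,7}: Z {2,3,5,6,7}->{2,3,5,6}; X {2,3,4,5,6,7}->{3,4,5,6,7}
Constraint 2 (U != Z) on D(U)={2,3,4,5,6} D(Z)={2,3,5,6}: no change
Constraint 3 (Y != X) on D(Y)={2,4,5,6,7} D(X)={3,4,5,6,7}: no change
Constraint 4 (U < Y) on D(U)={2,3,4,5,6} D(Y)={2,4,5,6,7}: Y {2,4,5,6,7}->{4,5,6,7}
So after all 4 constraints: D(X) = {3,4,5,6,7}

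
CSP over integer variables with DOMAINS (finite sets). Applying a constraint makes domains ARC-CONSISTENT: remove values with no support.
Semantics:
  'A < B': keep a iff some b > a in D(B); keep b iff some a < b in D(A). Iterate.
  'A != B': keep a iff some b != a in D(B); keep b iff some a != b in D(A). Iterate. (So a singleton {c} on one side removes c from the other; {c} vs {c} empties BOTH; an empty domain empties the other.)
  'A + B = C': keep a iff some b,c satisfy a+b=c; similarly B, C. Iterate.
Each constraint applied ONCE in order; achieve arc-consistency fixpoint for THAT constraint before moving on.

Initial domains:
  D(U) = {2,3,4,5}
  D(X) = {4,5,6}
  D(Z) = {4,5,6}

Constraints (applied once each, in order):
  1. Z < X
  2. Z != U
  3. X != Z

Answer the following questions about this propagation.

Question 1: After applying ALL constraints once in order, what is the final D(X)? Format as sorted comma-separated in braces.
Answer: {5,6}

Derivation:
Constraint 1 (Z < X) on D(Z)={4,5,6} D(X)={4,5,6}: Z {4,5,6}->{4,5}; X {4,5,6}->{5,6}
Constraint 2 (Z != U) on D(Z)={4,5} D(U)={2,3,4,5}: no change
Constraint 3 (X != Z) on D(X)={5,6} D(Z)={4,5}: no change
So after all 3 constraints: D(X) = {5,6}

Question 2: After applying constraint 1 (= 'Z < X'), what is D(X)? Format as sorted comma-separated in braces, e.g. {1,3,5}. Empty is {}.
Constraint 1 (Z < X) on D(Z)={4,5,6} D(X)={4,5,6}: Z {4,5,6}->{4,5}; X {4,5,6}->{5,6}
So after constraint 1: D(X) = {5,6}

Answer: {5,6}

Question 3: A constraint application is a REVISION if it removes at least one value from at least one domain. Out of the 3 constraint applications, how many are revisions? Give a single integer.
Constraint 1 (Z < X) on D(Z)={4,5,6} D(X)={4,5,6}: Z {4,5,6}->{4,5}; X {4,5,6}->{5,6} => REVISION
Constraint 2 (Z != U) on D(Z)={4,5} D(U)={2,3,4,5}: no change => not a revision
Constraint 3 (X != Z) on D(X)={5,6} D(Z)={4,5}: no change => not a revision
Total revisions = 1

Answer: 1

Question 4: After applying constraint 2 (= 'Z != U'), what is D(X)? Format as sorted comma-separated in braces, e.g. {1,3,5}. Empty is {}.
Constraint 1 (Z < X) on D(Z)={4,5,6} D(X)={4,5,6}: Z {4,5,6}->{4,5}; X {4,5,6}->{5,6}
Constraint 2 (Z != U) on D(Z)={4,5} D(U)={2,3,4,5}: no change
So after constraint 2: D(X) = {5,6}

Answer: {5,6}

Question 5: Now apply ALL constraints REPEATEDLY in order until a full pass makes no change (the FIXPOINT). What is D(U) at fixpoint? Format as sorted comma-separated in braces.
Answer: {2,3,4,5}

Derivation:
pass 0 (initial): D(U)={2,3,4,5}
pass 1: X {4,5,6}->{5,6}; Z {4,5,6}->{4,5}
pass 2: no change
Fixpoint after 2 passes: D(U) = {2,3,4,5}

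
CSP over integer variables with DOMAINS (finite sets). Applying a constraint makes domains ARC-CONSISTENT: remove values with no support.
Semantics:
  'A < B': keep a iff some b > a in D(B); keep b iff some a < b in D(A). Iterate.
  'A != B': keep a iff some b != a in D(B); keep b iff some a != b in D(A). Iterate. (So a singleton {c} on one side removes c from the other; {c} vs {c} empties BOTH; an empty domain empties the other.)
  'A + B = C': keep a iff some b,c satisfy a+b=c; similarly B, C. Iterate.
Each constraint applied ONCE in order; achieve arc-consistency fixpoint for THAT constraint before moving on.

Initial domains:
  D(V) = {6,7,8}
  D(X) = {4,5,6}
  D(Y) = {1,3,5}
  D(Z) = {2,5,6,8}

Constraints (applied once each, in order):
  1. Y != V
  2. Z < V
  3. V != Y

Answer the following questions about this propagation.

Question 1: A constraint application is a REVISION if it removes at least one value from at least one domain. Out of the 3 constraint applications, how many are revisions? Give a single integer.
Constraint 1 (Y != V) on D(Y)={1,3,5} D(V)={6,7,8}: no change => not a revision
Constraint 2 (Z < V) on D(Z)={2,5,6,8} D(V)={6,7,8}: Z {2,5,6,8}->{2,5,6} => REVISION
Constraint 3 (V != Y) on D(V)={6,7,8} D(Y)={1,3,5}: no change => not a revision
Total revisions = 1

Answer: 1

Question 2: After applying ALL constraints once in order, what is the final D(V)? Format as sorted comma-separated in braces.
Constraint 1 (Y != V) on D(Y)={1,3,5} D(V)={6,7,8}: no change
Constraint 2 (Z < V) on D(Z)={2,5,6,8} D(V)={6,7,8}: Z {2,5,6,8}->{2,5,6}
Constraint 3 (V != Y) on D(V)={6,7,8} D(Y)={1,3,5}: no change
So after all 3 constraints: D(V) = {6,7,8}

Answer: {6,7,8}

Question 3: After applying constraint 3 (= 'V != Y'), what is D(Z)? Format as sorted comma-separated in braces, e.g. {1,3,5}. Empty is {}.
Constraint 1 (Y != V) on D(Y)={1,3,5} D(V)={6,7,8}: no change
Constraint 2 (Z < V) on D(Z)={2,5,6,8} D(V)={6,7,8}: Z {2,5,6,8}->{2,5,6}
Constraint 3 (V != Y) on D(V)={6,7,8} D(Y)={1,3,5}: no change
So after constraint 3: D(Z) = {2,5,6}

Answer: {2,5,6}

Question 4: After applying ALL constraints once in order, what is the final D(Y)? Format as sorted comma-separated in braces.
Answer: {1,3,5}

Derivation:
Constraint 1 (Y != V) on D(Y)={1,3,5} D(V)={6,7,8}: no change
Constraint 2 (Z < V) on D(Z)={2,5,6,8} D(V)={6,7,8}: Z {2,5,6,8}->{2,5,6}
Constraint 3 (V != Y) on D(V)={6,7,8} D(Y)={1,3,5}: no change
So after all 3 constraints: D(Y) = {1,3,5}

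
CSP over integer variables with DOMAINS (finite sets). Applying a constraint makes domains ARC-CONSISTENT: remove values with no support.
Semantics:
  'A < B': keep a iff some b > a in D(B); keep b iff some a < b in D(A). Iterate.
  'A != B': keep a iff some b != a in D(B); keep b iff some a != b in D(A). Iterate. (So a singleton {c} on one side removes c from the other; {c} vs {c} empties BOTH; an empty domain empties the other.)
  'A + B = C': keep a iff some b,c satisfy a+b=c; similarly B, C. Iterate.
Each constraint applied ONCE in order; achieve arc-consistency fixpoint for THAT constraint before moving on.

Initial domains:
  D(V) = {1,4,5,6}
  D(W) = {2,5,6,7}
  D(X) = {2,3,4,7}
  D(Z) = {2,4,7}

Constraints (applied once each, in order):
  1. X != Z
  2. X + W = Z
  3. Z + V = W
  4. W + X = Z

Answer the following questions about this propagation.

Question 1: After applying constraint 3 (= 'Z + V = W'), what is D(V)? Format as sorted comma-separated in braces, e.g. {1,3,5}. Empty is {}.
Constraint 1 (X != Z) on D(X)={2,3,4,7} D(Z)={2,4,7}: no change
Constraint 2 (X + W = Z) on D(X)={2,3,4,7} D(W)={2,5,6,7} D(Z)={2,4,7}: X {2,3,4,7}->{2}; W {2,5,6,7}->{2,5}; Z {2,4,7}->{4,7}
Constraint 3 (Z + V = W) on D(Z)={4,7} D(V)={1,4,5,6} D(W)={2,5}: Z {4,7}->{4}; V {1,4,5,6}->{1}; W {2,5}->{5}
So after constraint 3: D(V) = {1}

Answer: {1}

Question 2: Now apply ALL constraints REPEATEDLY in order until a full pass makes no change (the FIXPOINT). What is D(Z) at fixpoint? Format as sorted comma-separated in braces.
Answer: {}

Derivation:
pass 0 (initial): D(Z)={2,4,7}
pass 1: V {1,4,5,6}->{1}; W {2,5,6,7}->{}; X {2,3,4,7}->{}; Z {2,4,7}->{}
pass 2: V {1}->{}
pass 3: no change
Fixpoint after 3 passes: D(Z) = {}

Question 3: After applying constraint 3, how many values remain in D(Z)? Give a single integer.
Answer: 1

Derivation:
Constraint 1 (X != Z) on D(X)={2,3,4,7} D(Z)={2,4,7}: no change
Constraint 2 (X + W = Z) on D(X)={2,3,4,7} D(W)={2,5,6,7} D(Z)={2,4,7}: X {2,3,4,7}->{2}; W {2,5,6,7}->{2,5}; Z {2,4,7}->{4,7}
Constraint 3 (Z + V = W) on D(Z)={4,7} D(V)={1,4,5,6} D(W)={2,5}: Z {4,7}->{4}; V {1,4,5,6}->{1}; W {2,5}->{5}
So after constraint 3: D(Z)={4}, size = 1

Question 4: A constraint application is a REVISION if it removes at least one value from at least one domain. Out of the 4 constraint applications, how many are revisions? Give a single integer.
Constraint 1 (X != Z) on D(X)={2,3,4,7} D(Z)={2,4,7}: no change => not a revision
Constraint 2 (X + W = Z) on D(X)={2,3,4,7} D(W)={2,5,6,7} D(Z)={2,4,7}: X {2,3,4,7}->{2}; W {2,5,6,7}->{2,5}; Z {2,4,7}->{4,7} => REVISION
Constraint 3 (Z + V = W) on D(Z)={4,7} D(V)={1,4,5,6} D(W)={2,5}: Z {4,7}->{4}; V {1,4,5,6}->{1}; W {2,5}->{5} => REVISION
Constraint 4 (W + X = Z) on D(W)={5} D(X)={2} D(Z)={4}: W {5}->{}; X {2}->{}; Z {4}->{} => REVISION
Total revisions = 3

Answer: 3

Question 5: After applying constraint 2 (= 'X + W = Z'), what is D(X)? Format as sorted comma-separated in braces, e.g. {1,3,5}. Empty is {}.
Answer: {2}

Derivation:
Constraint 1 (X != Z) on D(X)={2,3,4,7} D(Z)={2,4,7}: no change
Constraint 2 (X + W = Z) on D(X)={2,3,4,7} D(W)={2,5,6,7} D(Z)={2,4,7}: X {2,3,4,7}->{2}; W {2,5,6,7}->{2,5}; Z {2,4,7}->{4,7}
So after constraint 2: D(X) = {2}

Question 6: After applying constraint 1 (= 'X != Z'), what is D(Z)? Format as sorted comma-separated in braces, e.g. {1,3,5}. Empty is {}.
Answer: {2,4,7}

Derivation:
Constraint 1 (X != Z) on D(X)={2,3,4,7} D(Z)={2,4,7}: no change
So after constraint 1: D(Z) = {2,4,7}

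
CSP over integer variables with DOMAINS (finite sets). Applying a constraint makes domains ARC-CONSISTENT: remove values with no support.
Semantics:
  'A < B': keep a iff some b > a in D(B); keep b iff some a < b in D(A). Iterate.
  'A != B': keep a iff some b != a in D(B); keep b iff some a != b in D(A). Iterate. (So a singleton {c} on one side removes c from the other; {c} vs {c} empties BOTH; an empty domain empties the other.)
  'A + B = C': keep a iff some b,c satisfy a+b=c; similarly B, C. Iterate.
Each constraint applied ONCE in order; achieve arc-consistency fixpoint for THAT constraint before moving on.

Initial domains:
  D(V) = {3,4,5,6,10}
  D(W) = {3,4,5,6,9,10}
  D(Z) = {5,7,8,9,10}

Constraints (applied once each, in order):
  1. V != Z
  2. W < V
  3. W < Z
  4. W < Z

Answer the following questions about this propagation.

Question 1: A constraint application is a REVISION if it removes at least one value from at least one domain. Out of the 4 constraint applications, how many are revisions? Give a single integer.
Answer: 1

Derivation:
Constraint 1 (V != Z) on D(V)={3,4,5,6,10} D(Z)={5,7,8,9,10}: no change => not a revision
Constraint 2 (W < V) on D(W)={3,4,5,6,9,10} D(V)={3,4,5,6,10}: W {3,4,5,6,9,10}->{3,4,5,6,9}; V {3,4,5,6,10}->{4,5,6,10} => REVISION
Constraint 3 (W < Z) on D(W)={3,4,5,6,9} D(Z)={5,7,8,9,10}: no change => not a revision
Constraint 4 (W < Z) on D(W)={3,4,5,6,9} D(Z)={5,7,8,9,10}: no change => not a revision
Total revisions = 1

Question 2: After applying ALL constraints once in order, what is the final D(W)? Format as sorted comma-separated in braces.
Answer: {3,4,5,6,9}

Derivation:
Constraint 1 (V != Z) on D(V)={3,4,5,6,10} D(Z)={5,7,8,9,10}: no change
Constraint 2 (W < V) on D(W)={3,4,5,6,9,10} D(V)={3,4,5,6,10}: W {3,4,5,6,9,10}->{3,4,5,6,9}; V {3,4,5,6,10}->{4,5,6,10}
Constraint 3 (W < Z) on D(W)={3,4,5,6,9} D(Z)={5,7,8,9,10}: no change
Constraint 4 (W < Z) on D(W)={3,4,5,6,9} D(Z)={5,7,8,9,10}: no change
So after all 4 constraints: D(W) = {3,4,5,6,9}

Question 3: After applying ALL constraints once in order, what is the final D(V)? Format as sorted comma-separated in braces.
Answer: {4,5,6,10}

Derivation:
Constraint 1 (V != Z) on D(V)={3,4,5,6,10} D(Z)={5,7,8,9,10}: no change
Constraint 2 (W < V) on D(W)={3,4,5,6,9,10} D(V)={3,4,5,6,10}: W {3,4,5,6,9,10}->{3,4,5,6,9}; V {3,4,5,6,10}->{4,5,6,10}
Constraint 3 (W < Z) on D(W)={3,4,5,6,9} D(Z)={5,7,8,9,10}: no change
Constraint 4 (W < Z) on D(W)={3,4,5,6,9} D(Z)={5,7,8,9,10}: no change
So after all 4 constraints: D(V) = {4,5,6,10}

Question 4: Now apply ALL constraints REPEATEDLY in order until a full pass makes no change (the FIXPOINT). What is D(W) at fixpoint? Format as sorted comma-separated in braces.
Answer: {3,4,5,6,9}

Derivation:
pass 0 (initial): D(W)={3,4,5,6,9,10}
pass 1: V {3,4,5,6,10}->{4,5,6,10}; W {3,4,5,6,9,10}->{3,4,5,6,9}
pass 2: no change
Fixpoint after 2 passes: D(W) = {3,4,5,6,9}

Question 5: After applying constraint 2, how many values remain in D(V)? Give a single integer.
Constraint 1 (V != Z) on D(V)={3,4,5,6,10} D(Z)={5,7,8,9,10}: no change
Constraint 2 (W < V) on D(W)={3,4,5,6,9,10} D(V)={3,4,5,6,10}: W {3,4,5,6,9,10}->{3,4,5,6,9}; V {3,4,5,6,10}->{4,5,6,10}
So after constraint 2: D(V)={4,5,6,10}, size = 4

Answer: 4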